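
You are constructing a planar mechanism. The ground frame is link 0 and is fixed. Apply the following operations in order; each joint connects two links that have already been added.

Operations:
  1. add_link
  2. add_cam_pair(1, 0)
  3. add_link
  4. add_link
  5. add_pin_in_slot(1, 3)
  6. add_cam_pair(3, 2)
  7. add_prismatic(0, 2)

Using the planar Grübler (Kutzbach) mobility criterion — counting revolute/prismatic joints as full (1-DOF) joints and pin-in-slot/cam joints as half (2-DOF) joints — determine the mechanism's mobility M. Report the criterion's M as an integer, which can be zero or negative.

ground; <1,0,0>
#1 <2,0,0>
C:1↔0 J2 <2,0,1>
#2 <3,0,1>
#3 <4,0,1>
PS:1↔3 J2 <4,0,2>
C:3↔2 J2 <4,0,3>
P:0↔2 J1 <4,1,3>
3×3 − 2×1 − 1×3 = 4

M = 4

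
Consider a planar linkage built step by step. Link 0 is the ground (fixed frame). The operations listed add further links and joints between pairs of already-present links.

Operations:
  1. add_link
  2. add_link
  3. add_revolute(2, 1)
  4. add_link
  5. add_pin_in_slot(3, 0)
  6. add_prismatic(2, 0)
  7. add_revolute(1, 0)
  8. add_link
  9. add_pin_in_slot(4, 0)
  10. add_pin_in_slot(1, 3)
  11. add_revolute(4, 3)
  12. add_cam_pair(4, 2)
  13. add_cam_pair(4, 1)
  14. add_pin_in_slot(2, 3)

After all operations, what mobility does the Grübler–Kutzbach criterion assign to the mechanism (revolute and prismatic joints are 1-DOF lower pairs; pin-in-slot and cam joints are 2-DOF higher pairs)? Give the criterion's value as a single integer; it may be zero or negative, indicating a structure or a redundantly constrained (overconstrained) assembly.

M = -2

[1;0;0] (link 0 is ground)
L+ [2;0;0]
L+ [3;0;0]
R(2,1)∈J1 [3;1;0]
L+ [4;1;0]
PS(3,0)∈J2 [4;1;1]
P(2,0)∈J1 [4;2;1]
R(1,0)∈J1 [4;3;1]
L+ [5;3;1]
PS(4,0)∈J2 [5;3;2]
PS(1,3)∈J2 [5;3;3]
R(4,3)∈J1 [5;4;3]
C(4,2)∈J2 [5;4;4]
C(4,1)∈J2 [5;4;5]
PS(2,3)∈J2 [5;4;6]
mobility = 12 − 8 − 6 = -2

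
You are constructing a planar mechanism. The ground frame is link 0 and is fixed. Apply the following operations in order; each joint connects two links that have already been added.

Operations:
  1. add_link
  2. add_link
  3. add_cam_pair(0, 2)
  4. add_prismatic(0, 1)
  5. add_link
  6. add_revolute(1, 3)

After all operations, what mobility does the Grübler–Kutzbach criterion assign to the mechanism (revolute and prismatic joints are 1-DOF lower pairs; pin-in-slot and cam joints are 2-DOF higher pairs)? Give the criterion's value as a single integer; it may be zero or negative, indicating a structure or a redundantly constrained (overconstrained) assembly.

L=1 J1=0 J2=0
add link → L=2 J1=0 J2=0
add link → L=3 J1=0 J2=0
C@0,2 dof=2 J2 → L=3 J1=0 J2=1
P@0,1 dof=1 J1 → L=3 J1=1 J2=1
add link → L=4 J1=1 J2=1
R@1,3 dof=1 J1 → L=4 J1=2 J2=1
M=3(L−1)−2J1−J2=3·3−2·2−1=4

M = 4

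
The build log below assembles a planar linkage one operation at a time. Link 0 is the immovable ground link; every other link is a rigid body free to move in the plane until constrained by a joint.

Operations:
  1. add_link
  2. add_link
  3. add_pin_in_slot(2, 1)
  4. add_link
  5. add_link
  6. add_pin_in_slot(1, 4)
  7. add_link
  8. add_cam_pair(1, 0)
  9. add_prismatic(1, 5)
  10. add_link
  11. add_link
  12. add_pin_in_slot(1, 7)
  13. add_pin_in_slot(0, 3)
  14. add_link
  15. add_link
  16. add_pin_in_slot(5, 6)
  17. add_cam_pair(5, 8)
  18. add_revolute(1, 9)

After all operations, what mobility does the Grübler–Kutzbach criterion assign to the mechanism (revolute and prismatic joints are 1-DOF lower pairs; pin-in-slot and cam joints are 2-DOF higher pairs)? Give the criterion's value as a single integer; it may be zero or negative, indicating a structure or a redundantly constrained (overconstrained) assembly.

M = 16

L=1 J1=0 J2=0
add link → L=2 J1=0 J2=0
add link → L=3 J1=0 J2=0
PS@2,1 dof=2 J2 → L=3 J1=0 J2=1
add link → L=4 J1=0 J2=1
add link → L=5 J1=0 J2=1
PS@1,4 dof=2 J2 → L=5 J1=0 J2=2
add link → L=6 J1=0 J2=2
C@1,0 dof=2 J2 → L=6 J1=0 J2=3
P@1,5 dof=1 J1 → L=6 J1=1 J2=3
add link → L=7 J1=1 J2=3
add link → L=8 J1=1 J2=3
PS@1,7 dof=2 J2 → L=8 J1=1 J2=4
PS@0,3 dof=2 J2 → L=8 J1=1 J2=5
add link → L=9 J1=1 J2=5
add link → L=10 J1=1 J2=5
PS@5,6 dof=2 J2 → L=10 J1=1 J2=6
C@5,8 dof=2 J2 → L=10 J1=1 J2=7
R@1,9 dof=1 J1 → L=10 J1=2 J2=7
M=3(L−1)−2J1−J2=3·9−2·2−7=16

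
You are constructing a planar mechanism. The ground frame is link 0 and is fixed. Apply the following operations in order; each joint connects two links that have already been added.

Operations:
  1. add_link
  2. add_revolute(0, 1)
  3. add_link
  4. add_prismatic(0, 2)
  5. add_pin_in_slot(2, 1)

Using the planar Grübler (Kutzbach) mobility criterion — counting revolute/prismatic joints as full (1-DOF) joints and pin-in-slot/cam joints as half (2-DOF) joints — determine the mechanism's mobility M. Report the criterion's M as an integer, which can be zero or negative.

M = 1

L=1 J1=0 J2=0
add link → L=2 J1=0 J2=0
R@0,1 dof=1 J1 → L=2 J1=1 J2=0
add link → L=3 J1=1 J2=0
P@0,2 dof=1 J1 → L=3 J1=2 J2=0
PS@2,1 dof=2 J2 → L=3 J1=2 J2=1
M=3(L−1)−2J1−J2=3·2−2·2−1=1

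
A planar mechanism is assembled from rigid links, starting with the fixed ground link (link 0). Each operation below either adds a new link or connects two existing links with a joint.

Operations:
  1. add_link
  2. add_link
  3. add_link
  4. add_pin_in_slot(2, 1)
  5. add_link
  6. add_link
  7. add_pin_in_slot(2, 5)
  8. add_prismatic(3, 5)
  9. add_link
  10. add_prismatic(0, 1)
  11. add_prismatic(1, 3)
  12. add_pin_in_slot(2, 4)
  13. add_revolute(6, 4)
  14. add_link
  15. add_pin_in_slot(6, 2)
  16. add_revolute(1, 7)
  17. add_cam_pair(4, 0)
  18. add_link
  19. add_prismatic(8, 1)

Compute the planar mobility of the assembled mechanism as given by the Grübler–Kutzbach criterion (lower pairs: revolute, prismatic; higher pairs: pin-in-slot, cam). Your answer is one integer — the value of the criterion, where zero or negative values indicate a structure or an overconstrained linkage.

M = 7

link 0 = ground. State L|J1|J2 = 1|0|0
+link1  2|0|0
+link2  3|0|0
+link3  4|0|0
PS(2,1) f=2→J2  4|0|1
+link4  5|0|1
+link5  6|0|1
PS(2,5) f=2→J2  6|0|2
P(3,5) f=1→J1  6|1|2
+link6  7|1|2
P(0,1) f=1→J1  7|2|2
P(1,3) f=1→J1  7|3|2
PS(2,4) f=2→J2  7|3|3
R(6,4) f=1→J1  7|4|3
+link7  8|4|3
PS(6,2) f=2→J2  8|4|4
R(1,7) f=1→J1  8|5|4
C(4,0) f=2→J2  8|5|5
+link8  9|5|5
P(8,1) f=1→J1  9|6|5
M = 3(9−1)−2·6−5 = 24−12−5 = 7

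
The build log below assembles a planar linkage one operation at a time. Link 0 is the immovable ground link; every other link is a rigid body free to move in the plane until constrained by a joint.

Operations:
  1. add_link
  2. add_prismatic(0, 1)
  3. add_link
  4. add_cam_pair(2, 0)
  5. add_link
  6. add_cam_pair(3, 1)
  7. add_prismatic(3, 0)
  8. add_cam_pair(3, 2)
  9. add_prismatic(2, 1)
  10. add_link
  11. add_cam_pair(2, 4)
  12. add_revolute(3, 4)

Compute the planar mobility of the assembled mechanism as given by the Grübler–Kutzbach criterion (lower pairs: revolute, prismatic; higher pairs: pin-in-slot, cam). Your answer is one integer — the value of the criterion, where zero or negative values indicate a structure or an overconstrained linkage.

ground; <1,0,0>
#1 <2,0,0>
P:0↔1 J1 <2,1,0>
#2 <3,1,0>
C:2↔0 J2 <3,1,1>
#3 <4,1,1>
C:3↔1 J2 <4,1,2>
P:3↔0 J1 <4,2,2>
C:3↔2 J2 <4,2,3>
P:2↔1 J1 <4,3,3>
#4 <5,3,3>
C:2↔4 J2 <5,3,4>
R:3↔4 J1 <5,4,4>
3×4 − 2×4 − 1×4 = 0

M = 0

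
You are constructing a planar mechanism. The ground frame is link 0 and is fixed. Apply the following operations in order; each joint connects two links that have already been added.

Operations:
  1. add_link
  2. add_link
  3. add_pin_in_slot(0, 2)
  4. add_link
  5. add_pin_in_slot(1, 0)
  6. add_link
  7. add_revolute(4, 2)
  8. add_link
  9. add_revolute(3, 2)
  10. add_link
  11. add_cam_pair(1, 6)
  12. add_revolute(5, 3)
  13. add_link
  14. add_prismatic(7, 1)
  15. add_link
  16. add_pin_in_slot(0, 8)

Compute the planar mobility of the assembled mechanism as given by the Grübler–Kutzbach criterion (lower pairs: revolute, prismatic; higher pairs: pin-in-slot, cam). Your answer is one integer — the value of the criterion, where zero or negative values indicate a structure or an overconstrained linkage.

M = 12

L=1 J1=0 J2=0
add link → L=2 J1=0 J2=0
add link → L=3 J1=0 J2=0
PS@0,2 dof=2 J2 → L=3 J1=0 J2=1
add link → L=4 J1=0 J2=1
PS@1,0 dof=2 J2 → L=4 J1=0 J2=2
add link → L=5 J1=0 J2=2
R@4,2 dof=1 J1 → L=5 J1=1 J2=2
add link → L=6 J1=1 J2=2
R@3,2 dof=1 J1 → L=6 J1=2 J2=2
add link → L=7 J1=2 J2=2
C@1,6 dof=2 J2 → L=7 J1=2 J2=3
R@5,3 dof=1 J1 → L=7 J1=3 J2=3
add link → L=8 J1=3 J2=3
P@7,1 dof=1 J1 → L=8 J1=4 J2=3
add link → L=9 J1=4 J2=3
PS@0,8 dof=2 J2 → L=9 J1=4 J2=4
M=3(L−1)−2J1−J2=3·8−2·4−4=12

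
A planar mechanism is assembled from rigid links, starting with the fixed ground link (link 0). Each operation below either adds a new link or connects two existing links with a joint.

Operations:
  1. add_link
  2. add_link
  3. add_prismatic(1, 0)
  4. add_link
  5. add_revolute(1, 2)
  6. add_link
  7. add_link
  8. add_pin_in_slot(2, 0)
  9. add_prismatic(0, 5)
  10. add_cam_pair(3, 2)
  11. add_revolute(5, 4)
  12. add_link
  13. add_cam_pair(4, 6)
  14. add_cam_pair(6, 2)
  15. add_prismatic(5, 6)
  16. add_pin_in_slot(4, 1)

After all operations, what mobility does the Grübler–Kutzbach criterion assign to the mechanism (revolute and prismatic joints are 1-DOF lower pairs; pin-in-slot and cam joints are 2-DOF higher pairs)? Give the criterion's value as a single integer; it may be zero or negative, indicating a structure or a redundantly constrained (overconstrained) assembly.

M = 3

L=1 J1=0 J2=0
add link → L=2 J1=0 J2=0
add link → L=3 J1=0 J2=0
P@1,0 dof=1 J1 → L=3 J1=1 J2=0
add link → L=4 J1=1 J2=0
R@1,2 dof=1 J1 → L=4 J1=2 J2=0
add link → L=5 J1=2 J2=0
add link → L=6 J1=2 J2=0
PS@2,0 dof=2 J2 → L=6 J1=2 J2=1
P@0,5 dof=1 J1 → L=6 J1=3 J2=1
C@3,2 dof=2 J2 → L=6 J1=3 J2=2
R@5,4 dof=1 J1 → L=6 J1=4 J2=2
add link → L=7 J1=4 J2=2
C@4,6 dof=2 J2 → L=7 J1=4 J2=3
C@6,2 dof=2 J2 → L=7 J1=4 J2=4
P@5,6 dof=1 J1 → L=7 J1=5 J2=4
PS@4,1 dof=2 J2 → L=7 J1=5 J2=5
M=3(L−1)−2J1−J2=3·6−2·5−5=3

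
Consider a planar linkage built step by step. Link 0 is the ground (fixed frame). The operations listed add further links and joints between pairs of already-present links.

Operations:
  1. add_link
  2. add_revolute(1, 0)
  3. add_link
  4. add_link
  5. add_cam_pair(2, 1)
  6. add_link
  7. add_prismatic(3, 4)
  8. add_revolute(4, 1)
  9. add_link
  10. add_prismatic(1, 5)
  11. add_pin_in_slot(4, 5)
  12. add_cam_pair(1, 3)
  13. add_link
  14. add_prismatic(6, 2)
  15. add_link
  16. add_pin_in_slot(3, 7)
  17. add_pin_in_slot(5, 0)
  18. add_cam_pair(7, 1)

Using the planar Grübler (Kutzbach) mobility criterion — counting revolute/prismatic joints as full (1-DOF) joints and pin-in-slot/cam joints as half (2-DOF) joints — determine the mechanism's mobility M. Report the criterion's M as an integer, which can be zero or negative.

M = 5

L=1 J1=0 J2=0
add link → L=2 J1=0 J2=0
R@1,0 dof=1 J1 → L=2 J1=1 J2=0
add link → L=3 J1=1 J2=0
add link → L=4 J1=1 J2=0
C@2,1 dof=2 J2 → L=4 J1=1 J2=1
add link → L=5 J1=1 J2=1
P@3,4 dof=1 J1 → L=5 J1=2 J2=1
R@4,1 dof=1 J1 → L=5 J1=3 J2=1
add link → L=6 J1=3 J2=1
P@1,5 dof=1 J1 → L=6 J1=4 J2=1
PS@4,5 dof=2 J2 → L=6 J1=4 J2=2
C@1,3 dof=2 J2 → L=6 J1=4 J2=3
add link → L=7 J1=4 J2=3
P@6,2 dof=1 J1 → L=7 J1=5 J2=3
add link → L=8 J1=5 J2=3
PS@3,7 dof=2 J2 → L=8 J1=5 J2=4
PS@5,0 dof=2 J2 → L=8 J1=5 J2=5
C@7,1 dof=2 J2 → L=8 J1=5 J2=6
M=3(L−1)−2J1−J2=3·7−2·5−6=5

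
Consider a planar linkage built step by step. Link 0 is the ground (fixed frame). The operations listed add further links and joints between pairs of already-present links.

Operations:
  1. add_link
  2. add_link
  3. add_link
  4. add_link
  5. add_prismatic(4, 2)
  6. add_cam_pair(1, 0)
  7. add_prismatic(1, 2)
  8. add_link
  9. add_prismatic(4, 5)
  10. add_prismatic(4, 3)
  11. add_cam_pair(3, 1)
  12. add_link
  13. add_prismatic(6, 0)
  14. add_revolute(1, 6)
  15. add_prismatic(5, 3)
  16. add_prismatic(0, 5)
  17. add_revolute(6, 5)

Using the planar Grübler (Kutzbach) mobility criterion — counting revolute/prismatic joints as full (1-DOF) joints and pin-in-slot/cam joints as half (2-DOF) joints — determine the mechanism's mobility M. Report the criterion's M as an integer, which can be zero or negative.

L=1 J1=0 J2=0
add link → L=2 J1=0 J2=0
add link → L=3 J1=0 J2=0
add link → L=4 J1=0 J2=0
add link → L=5 J1=0 J2=0
P@4,2 dof=1 J1 → L=5 J1=1 J2=0
C@1,0 dof=2 J2 → L=5 J1=1 J2=1
P@1,2 dof=1 J1 → L=5 J1=2 J2=1
add link → L=6 J1=2 J2=1
P@4,5 dof=1 J1 → L=6 J1=3 J2=1
P@4,3 dof=1 J1 → L=6 J1=4 J2=1
C@3,1 dof=2 J2 → L=6 J1=4 J2=2
add link → L=7 J1=4 J2=2
P@6,0 dof=1 J1 → L=7 J1=5 J2=2
R@1,6 dof=1 J1 → L=7 J1=6 J2=2
P@5,3 dof=1 J1 → L=7 J1=7 J2=2
P@0,5 dof=1 J1 → L=7 J1=8 J2=2
R@6,5 dof=1 J1 → L=7 J1=9 J2=2
M=3(L−1)−2J1−J2=3·6−2·9−2=-2

M = -2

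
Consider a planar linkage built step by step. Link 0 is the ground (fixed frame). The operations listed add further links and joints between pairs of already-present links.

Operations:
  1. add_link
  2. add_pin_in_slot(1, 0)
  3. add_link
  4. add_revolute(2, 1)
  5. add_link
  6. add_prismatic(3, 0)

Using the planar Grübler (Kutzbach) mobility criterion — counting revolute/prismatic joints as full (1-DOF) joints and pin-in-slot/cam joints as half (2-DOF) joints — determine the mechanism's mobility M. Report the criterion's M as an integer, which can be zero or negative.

L=1 J1=0 J2=0
add link → L=2 J1=0 J2=0
PS@1,0 dof=2 J2 → L=2 J1=0 J2=1
add link → L=3 J1=0 J2=1
R@2,1 dof=1 J1 → L=3 J1=1 J2=1
add link → L=4 J1=1 J2=1
P@3,0 dof=1 J1 → L=4 J1=2 J2=1
M=3(L−1)−2J1−J2=3·3−2·2−1=4

M = 4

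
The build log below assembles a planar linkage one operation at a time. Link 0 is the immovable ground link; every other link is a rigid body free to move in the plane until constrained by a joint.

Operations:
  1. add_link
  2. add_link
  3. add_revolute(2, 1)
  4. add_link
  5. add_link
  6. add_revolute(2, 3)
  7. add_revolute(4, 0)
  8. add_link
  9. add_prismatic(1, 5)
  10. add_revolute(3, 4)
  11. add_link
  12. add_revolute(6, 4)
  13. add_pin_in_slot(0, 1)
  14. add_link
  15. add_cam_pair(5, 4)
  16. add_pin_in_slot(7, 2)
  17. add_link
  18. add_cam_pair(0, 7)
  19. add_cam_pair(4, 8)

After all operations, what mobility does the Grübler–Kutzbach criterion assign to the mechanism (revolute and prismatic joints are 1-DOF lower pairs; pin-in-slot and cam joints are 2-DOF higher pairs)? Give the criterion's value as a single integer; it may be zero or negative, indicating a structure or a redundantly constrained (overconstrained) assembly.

link 0 = ground. State L|J1|J2 = 1|0|0
+link1  2|0|0
+link2  3|0|0
R(2,1) f=1→J1  3|1|0
+link3  4|1|0
+link4  5|1|0
R(2,3) f=1→J1  5|2|0
R(4,0) f=1→J1  5|3|0
+link5  6|3|0
P(1,5) f=1→J1  6|4|0
R(3,4) f=1→J1  6|5|0
+link6  7|5|0
R(6,4) f=1→J1  7|6|0
PS(0,1) f=2→J2  7|6|1
+link7  8|6|1
C(5,4) f=2→J2  8|6|2
PS(7,2) f=2→J2  8|6|3
+link8  9|6|3
C(0,7) f=2→J2  9|6|4
C(4,8) f=2→J2  9|6|5
M = 3(9−1)−2·6−5 = 24−12−5 = 7

M = 7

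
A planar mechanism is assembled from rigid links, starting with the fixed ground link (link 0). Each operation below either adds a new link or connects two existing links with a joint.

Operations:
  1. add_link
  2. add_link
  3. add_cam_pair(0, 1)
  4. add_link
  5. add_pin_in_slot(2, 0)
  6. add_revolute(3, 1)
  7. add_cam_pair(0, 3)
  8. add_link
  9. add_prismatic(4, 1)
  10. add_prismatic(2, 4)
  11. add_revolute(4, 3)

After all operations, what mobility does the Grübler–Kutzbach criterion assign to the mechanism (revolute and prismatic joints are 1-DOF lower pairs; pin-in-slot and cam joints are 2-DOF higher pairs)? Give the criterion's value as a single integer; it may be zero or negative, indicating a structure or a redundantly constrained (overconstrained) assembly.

[1;0;0] (link 0 is ground)
L+ [2;0;0]
L+ [3;0;0]
C(0,1)∈J2 [3;0;1]
L+ [4;0;1]
PS(2,0)∈J2 [4;0;2]
R(3,1)∈J1 [4;1;2]
C(0,3)∈J2 [4;1;3]
L+ [5;1;3]
P(4,1)∈J1 [5;2;3]
P(2,4)∈J1 [5;3;3]
R(4,3)∈J1 [5;4;3]
mobility = 12 − 8 − 3 = 1

M = 1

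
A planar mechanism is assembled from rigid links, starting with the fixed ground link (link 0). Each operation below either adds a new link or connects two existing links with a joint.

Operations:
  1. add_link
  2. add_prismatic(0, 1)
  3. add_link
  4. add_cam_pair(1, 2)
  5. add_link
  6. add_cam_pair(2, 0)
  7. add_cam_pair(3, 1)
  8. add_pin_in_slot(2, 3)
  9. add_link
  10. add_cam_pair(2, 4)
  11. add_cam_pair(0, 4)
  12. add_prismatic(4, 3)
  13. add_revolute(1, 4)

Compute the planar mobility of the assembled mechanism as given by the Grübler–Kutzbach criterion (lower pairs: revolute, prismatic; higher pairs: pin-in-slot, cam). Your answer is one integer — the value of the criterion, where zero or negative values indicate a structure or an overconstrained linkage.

L=1 J1=0 J2=0
add link → L=2 J1=0 J2=0
P@0,1 dof=1 J1 → L=2 J1=1 J2=0
add link → L=3 J1=1 J2=0
C@1,2 dof=2 J2 → L=3 J1=1 J2=1
add link → L=4 J1=1 J2=1
C@2,0 dof=2 J2 → L=4 J1=1 J2=2
C@3,1 dof=2 J2 → L=4 J1=1 J2=3
PS@2,3 dof=2 J2 → L=4 J1=1 J2=4
add link → L=5 J1=1 J2=4
C@2,4 dof=2 J2 → L=5 J1=1 J2=5
C@0,4 dof=2 J2 → L=5 J1=1 J2=6
P@4,3 dof=1 J1 → L=5 J1=2 J2=6
R@1,4 dof=1 J1 → L=5 J1=3 J2=6
M=3(L−1)−2J1−J2=3·4−2·3−6=0

M = 0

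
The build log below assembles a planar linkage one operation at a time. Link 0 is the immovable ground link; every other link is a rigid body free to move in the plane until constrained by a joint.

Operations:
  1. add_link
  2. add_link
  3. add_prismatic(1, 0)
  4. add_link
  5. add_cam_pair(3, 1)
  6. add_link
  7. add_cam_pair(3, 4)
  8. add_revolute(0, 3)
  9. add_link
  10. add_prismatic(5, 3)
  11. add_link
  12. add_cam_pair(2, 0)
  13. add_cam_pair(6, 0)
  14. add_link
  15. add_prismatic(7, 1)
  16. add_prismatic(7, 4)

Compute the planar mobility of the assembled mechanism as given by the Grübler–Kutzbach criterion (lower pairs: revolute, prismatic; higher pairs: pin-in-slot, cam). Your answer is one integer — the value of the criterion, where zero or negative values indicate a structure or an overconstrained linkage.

M = 7

(L,J1,J2)=(1,0,0); link0 fixed
link1: (2,0,0)
link2: (3,0,0)
P 1-0 [J1]: (3,1,0)
link3: (4,1,0)
C 3-1 [J2]: (4,1,1)
link4: (5,1,1)
C 3-4 [J2]: (5,1,2)
R 0-3 [J1]: (5,2,2)
link5: (6,2,2)
P 5-3 [J1]: (6,3,2)
link6: (7,3,2)
C 2-0 [J2]: (7,3,3)
C 6-0 [J2]: (7,3,4)
link7: (8,3,4)
P 7-1 [J1]: (8,4,4)
P 7-4 [J1]: (8,5,4)
Grübler: 3·7 − 2·5 − 4 = 7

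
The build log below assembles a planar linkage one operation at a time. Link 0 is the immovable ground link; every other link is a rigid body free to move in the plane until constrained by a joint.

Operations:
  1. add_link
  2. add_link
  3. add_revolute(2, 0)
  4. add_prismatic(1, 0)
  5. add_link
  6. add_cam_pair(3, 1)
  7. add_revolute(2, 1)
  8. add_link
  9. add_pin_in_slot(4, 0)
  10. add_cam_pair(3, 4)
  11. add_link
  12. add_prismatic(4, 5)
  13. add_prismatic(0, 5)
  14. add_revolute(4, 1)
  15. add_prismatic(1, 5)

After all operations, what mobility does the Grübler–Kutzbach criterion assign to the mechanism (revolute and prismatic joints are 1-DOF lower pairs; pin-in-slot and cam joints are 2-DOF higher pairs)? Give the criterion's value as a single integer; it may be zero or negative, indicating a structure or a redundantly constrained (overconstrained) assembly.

[1;0;0] (link 0 is ground)
L+ [2;0;0]
L+ [3;0;0]
R(2,0)∈J1 [3;1;0]
P(1,0)∈J1 [3;2;0]
L+ [4;2;0]
C(3,1)∈J2 [4;2;1]
R(2,1)∈J1 [4;3;1]
L+ [5;3;1]
PS(4,0)∈J2 [5;3;2]
C(3,4)∈J2 [5;3;3]
L+ [6;3;3]
P(4,5)∈J1 [6;4;3]
P(0,5)∈J1 [6;5;3]
R(4,1)∈J1 [6;6;3]
P(1,5)∈J1 [6;7;3]
mobility = 15 − 14 − 3 = -2

M = -2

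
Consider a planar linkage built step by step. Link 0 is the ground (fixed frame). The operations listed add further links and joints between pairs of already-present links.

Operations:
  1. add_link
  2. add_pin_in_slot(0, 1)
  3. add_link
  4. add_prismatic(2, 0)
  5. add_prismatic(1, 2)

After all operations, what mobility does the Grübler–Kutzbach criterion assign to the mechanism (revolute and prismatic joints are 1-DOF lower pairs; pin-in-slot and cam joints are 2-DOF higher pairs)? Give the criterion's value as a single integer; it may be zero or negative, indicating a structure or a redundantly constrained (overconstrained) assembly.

L=1 J1=0 J2=0
add link → L=2 J1=0 J2=0
PS@0,1 dof=2 J2 → L=2 J1=0 J2=1
add link → L=3 J1=0 J2=1
P@2,0 dof=1 J1 → L=3 J1=1 J2=1
P@1,2 dof=1 J1 → L=3 J1=2 J2=1
M=3(L−1)−2J1−J2=3·2−2·2−1=1

M = 1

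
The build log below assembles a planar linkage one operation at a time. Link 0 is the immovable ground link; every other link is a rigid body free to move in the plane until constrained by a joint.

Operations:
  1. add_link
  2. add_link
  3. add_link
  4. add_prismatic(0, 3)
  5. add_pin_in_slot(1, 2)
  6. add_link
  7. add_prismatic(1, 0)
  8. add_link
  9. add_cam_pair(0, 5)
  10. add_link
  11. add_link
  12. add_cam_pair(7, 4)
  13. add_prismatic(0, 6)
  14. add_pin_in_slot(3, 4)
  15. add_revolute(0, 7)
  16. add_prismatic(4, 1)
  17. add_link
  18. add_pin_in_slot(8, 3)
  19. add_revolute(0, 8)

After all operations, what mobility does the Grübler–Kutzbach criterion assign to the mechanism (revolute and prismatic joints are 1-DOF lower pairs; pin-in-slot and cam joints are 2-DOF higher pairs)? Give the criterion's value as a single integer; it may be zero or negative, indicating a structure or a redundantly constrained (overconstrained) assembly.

link 0 = ground. State L|J1|J2 = 1|0|0
+link1  2|0|0
+link2  3|0|0
+link3  4|0|0
P(0,3) f=1→J1  4|1|0
PS(1,2) f=2→J2  4|1|1
+link4  5|1|1
P(1,0) f=1→J1  5|2|1
+link5  6|2|1
C(0,5) f=2→J2  6|2|2
+link6  7|2|2
+link7  8|2|2
C(7,4) f=2→J2  8|2|3
P(0,6) f=1→J1  8|3|3
PS(3,4) f=2→J2  8|3|4
R(0,7) f=1→J1  8|4|4
P(4,1) f=1→J1  8|5|4
+link8  9|5|4
PS(8,3) f=2→J2  9|5|5
R(0,8) f=1→J1  9|6|5
M = 3(9−1)−2·6−5 = 24−12−5 = 7

M = 7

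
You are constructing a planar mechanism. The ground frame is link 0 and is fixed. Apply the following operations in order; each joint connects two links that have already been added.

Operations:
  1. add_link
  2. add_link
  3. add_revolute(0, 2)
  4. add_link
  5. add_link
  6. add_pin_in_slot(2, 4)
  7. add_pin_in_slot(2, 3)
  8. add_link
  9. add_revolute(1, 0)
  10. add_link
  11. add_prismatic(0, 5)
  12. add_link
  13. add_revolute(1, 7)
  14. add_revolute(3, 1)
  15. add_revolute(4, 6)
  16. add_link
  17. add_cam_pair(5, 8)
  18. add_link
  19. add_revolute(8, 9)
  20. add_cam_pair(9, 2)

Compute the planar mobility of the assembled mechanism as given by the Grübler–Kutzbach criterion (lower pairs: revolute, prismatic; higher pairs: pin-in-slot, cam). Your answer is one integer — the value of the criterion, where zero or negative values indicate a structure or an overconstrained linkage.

M = 9

[1;0;0] (link 0 is ground)
L+ [2;0;0]
L+ [3;0;0]
R(0,2)∈J1 [3;1;0]
L+ [4;1;0]
L+ [5;1;0]
PS(2,4)∈J2 [5;1;1]
PS(2,3)∈J2 [5;1;2]
L+ [6;1;2]
R(1,0)∈J1 [6;2;2]
L+ [7;2;2]
P(0,5)∈J1 [7;3;2]
L+ [8;3;2]
R(1,7)∈J1 [8;4;2]
R(3,1)∈J1 [8;5;2]
R(4,6)∈J1 [8;6;2]
L+ [9;6;2]
C(5,8)∈J2 [9;6;3]
L+ [10;6;3]
R(8,9)∈J1 [10;7;3]
C(9,2)∈J2 [10;7;4]
mobility = 27 − 14 − 4 = 9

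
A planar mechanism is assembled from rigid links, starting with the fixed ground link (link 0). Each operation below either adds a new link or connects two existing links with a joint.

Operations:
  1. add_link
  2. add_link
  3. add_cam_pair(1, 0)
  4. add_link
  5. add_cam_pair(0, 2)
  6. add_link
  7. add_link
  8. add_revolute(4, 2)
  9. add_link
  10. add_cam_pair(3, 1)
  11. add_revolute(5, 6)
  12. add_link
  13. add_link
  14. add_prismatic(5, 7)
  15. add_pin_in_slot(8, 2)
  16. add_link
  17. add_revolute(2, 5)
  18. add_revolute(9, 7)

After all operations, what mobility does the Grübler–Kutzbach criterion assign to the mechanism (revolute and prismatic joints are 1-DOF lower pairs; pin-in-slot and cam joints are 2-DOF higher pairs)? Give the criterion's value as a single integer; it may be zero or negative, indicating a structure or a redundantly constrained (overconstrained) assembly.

ground; <1,0,0>
#1 <2,0,0>
#2 <3,0,0>
C:1↔0 J2 <3,0,1>
#3 <4,0,1>
C:0↔2 J2 <4,0,2>
#4 <5,0,2>
#5 <6,0,2>
R:4↔2 J1 <6,1,2>
#6 <7,1,2>
C:3↔1 J2 <7,1,3>
R:5↔6 J1 <7,2,3>
#7 <8,2,3>
#8 <9,2,3>
P:5↔7 J1 <9,3,3>
PS:8↔2 J2 <9,3,4>
#9 <10,3,4>
R:2↔5 J1 <10,4,4>
R:9↔7 J1 <10,5,4>
3×9 − 2×5 − 1×4 = 13

M = 13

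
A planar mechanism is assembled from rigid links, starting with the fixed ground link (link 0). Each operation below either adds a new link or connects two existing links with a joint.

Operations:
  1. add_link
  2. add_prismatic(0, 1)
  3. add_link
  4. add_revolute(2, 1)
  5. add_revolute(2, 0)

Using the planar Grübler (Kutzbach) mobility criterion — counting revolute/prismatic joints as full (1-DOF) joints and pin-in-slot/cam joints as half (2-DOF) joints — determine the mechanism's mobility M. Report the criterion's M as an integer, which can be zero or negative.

M = 0

L=1 J1=0 J2=0
add link → L=2 J1=0 J2=0
P@0,1 dof=1 J1 → L=2 J1=1 J2=0
add link → L=3 J1=1 J2=0
R@2,1 dof=1 J1 → L=3 J1=2 J2=0
R@2,0 dof=1 J1 → L=3 J1=3 J2=0
M=3(L−1)−2J1−J2=3·2−2·3−0=0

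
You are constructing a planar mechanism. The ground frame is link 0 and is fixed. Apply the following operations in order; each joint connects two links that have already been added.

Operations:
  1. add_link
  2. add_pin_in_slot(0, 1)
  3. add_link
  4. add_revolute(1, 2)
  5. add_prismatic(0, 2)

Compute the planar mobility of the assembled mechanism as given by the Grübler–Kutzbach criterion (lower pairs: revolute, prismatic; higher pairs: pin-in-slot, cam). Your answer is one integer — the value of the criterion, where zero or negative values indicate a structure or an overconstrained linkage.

ground; <1,0,0>
#1 <2,0,0>
PS:0↔1 J2 <2,0,1>
#2 <3,0,1>
R:1↔2 J1 <3,1,1>
P:0↔2 J1 <3,2,1>
3×2 − 2×2 − 1×1 = 1

M = 1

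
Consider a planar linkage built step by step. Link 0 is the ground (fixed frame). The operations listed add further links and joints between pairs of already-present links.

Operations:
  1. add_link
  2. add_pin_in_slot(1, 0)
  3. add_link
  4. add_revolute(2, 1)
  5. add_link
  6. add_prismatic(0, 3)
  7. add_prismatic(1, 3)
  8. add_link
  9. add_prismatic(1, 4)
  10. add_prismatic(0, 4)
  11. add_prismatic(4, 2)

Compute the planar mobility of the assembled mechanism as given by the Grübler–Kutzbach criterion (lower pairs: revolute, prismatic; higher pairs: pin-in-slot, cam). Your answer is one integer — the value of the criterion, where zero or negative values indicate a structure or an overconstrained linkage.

(L,J1,J2)=(1,0,0); link0 fixed
link1: (2,0,0)
PS 1-0 [J2]: (2,0,1)
link2: (3,0,1)
R 2-1 [J1]: (3,1,1)
link3: (4,1,1)
P 0-3 [J1]: (4,2,1)
P 1-3 [J1]: (4,3,1)
link4: (5,3,1)
P 1-4 [J1]: (5,4,1)
P 0-4 [J1]: (5,5,1)
P 4-2 [J1]: (5,6,1)
Grübler: 3·4 − 2·6 − 1 = -1

M = -1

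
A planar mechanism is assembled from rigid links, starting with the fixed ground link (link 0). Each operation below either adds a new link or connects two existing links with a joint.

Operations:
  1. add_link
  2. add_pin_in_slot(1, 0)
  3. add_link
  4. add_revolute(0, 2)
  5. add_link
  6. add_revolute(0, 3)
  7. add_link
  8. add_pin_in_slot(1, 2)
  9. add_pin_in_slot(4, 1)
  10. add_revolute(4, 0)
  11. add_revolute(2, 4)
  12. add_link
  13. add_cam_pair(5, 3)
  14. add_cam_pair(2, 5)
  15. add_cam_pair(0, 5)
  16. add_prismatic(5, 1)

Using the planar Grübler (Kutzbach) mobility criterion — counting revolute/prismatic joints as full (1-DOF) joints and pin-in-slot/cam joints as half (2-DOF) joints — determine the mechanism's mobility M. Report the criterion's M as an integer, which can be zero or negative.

[1;0;0] (link 0 is ground)
L+ [2;0;0]
PS(1,0)∈J2 [2;0;1]
L+ [3;0;1]
R(0,2)∈J1 [3;1;1]
L+ [4;1;1]
R(0,3)∈J1 [4;2;1]
L+ [5;2;1]
PS(1,2)∈J2 [5;2;2]
PS(4,1)∈J2 [5;2;3]
R(4,0)∈J1 [5;3;3]
R(2,4)∈J1 [5;4;3]
L+ [6;4;3]
C(5,3)∈J2 [6;4;4]
C(2,5)∈J2 [6;4;5]
C(0,5)∈J2 [6;4;6]
P(5,1)∈J1 [6;5;6]
mobility = 15 − 10 − 6 = -1

M = -1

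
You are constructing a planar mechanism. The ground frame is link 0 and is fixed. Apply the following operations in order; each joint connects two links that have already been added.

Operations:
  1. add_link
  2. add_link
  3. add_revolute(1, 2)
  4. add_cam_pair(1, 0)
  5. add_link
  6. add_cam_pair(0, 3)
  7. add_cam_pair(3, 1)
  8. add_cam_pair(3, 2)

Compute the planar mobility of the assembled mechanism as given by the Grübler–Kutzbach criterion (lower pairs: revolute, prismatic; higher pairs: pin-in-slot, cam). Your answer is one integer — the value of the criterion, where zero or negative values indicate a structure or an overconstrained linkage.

M = 3

ground; <1,0,0>
#1 <2,0,0>
#2 <3,0,0>
R:1↔2 J1 <3,1,0>
C:1↔0 J2 <3,1,1>
#3 <4,1,1>
C:0↔3 J2 <4,1,2>
C:3↔1 J2 <4,1,3>
C:3↔2 J2 <4,1,4>
3×3 − 2×1 − 1×4 = 3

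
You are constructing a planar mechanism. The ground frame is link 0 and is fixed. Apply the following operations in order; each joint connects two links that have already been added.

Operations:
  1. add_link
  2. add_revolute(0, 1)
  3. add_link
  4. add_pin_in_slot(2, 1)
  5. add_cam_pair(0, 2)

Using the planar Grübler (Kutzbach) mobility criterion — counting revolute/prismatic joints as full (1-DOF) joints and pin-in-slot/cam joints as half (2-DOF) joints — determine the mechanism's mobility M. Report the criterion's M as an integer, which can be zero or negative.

L=1 J1=0 J2=0
add link → L=2 J1=0 J2=0
R@0,1 dof=1 J1 → L=2 J1=1 J2=0
add link → L=3 J1=1 J2=0
PS@2,1 dof=2 J2 → L=3 J1=1 J2=1
C@0,2 dof=2 J2 → L=3 J1=1 J2=2
M=3(L−1)−2J1−J2=3·2−2·1−2=2

M = 2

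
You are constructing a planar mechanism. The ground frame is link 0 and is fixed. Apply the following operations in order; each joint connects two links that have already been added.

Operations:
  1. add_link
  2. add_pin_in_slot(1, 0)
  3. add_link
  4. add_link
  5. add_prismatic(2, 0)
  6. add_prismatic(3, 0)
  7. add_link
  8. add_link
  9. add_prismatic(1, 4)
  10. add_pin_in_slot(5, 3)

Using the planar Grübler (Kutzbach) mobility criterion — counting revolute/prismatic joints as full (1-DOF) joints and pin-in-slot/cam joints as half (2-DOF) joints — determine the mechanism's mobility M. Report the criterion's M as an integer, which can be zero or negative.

M = 7

L=1 J1=0 J2=0
add link → L=2 J1=0 J2=0
PS@1,0 dof=2 J2 → L=2 J1=0 J2=1
add link → L=3 J1=0 J2=1
add link → L=4 J1=0 J2=1
P@2,0 dof=1 J1 → L=4 J1=1 J2=1
P@3,0 dof=1 J1 → L=4 J1=2 J2=1
add link → L=5 J1=2 J2=1
add link → L=6 J1=2 J2=1
P@1,4 dof=1 J1 → L=6 J1=3 J2=1
PS@5,3 dof=2 J2 → L=6 J1=3 J2=2
M=3(L−1)−2J1−J2=3·5−2·3−2=7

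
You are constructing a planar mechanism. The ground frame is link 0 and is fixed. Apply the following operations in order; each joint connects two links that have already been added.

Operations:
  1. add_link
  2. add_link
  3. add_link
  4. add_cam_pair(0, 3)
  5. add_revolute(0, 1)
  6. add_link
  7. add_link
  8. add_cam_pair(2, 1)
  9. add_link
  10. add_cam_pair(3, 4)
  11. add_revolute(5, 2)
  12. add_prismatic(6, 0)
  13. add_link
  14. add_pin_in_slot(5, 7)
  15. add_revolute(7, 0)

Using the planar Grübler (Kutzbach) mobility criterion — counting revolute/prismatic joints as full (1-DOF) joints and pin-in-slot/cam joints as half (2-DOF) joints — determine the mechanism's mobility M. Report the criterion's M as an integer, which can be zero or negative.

M = 9

[1;0;0] (link 0 is ground)
L+ [2;0;0]
L+ [3;0;0]
L+ [4;0;0]
C(0,3)∈J2 [4;0;1]
R(0,1)∈J1 [4;1;1]
L+ [5;1;1]
L+ [6;1;1]
C(2,1)∈J2 [6;1;2]
L+ [7;1;2]
C(3,4)∈J2 [7;1;3]
R(5,2)∈J1 [7;2;3]
P(6,0)∈J1 [7;3;3]
L+ [8;3;3]
PS(5,7)∈J2 [8;3;4]
R(7,0)∈J1 [8;4;4]
mobility = 21 − 8 − 4 = 9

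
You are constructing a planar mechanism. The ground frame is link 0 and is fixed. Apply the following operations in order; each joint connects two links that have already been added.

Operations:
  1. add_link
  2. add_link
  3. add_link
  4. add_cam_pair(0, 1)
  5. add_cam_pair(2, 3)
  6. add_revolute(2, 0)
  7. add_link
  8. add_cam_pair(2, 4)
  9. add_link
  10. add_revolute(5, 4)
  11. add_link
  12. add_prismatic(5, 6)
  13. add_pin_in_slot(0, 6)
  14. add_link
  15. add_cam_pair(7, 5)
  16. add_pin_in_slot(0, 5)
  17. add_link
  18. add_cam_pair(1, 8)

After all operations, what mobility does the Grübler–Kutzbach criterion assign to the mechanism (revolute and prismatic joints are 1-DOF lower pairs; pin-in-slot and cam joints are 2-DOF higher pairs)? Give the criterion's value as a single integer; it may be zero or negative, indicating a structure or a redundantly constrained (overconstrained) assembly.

link 0 = ground. State L|J1|J2 = 1|0|0
+link1  2|0|0
+link2  3|0|0
+link3  4|0|0
C(0,1) f=2→J2  4|0|1
C(2,3) f=2→J2  4|0|2
R(2,0) f=1→J1  4|1|2
+link4  5|1|2
C(2,4) f=2→J2  5|1|3
+link5  6|1|3
R(5,4) f=1→J1  6|2|3
+link6  7|2|3
P(5,6) f=1→J1  7|3|3
PS(0,6) f=2→J2  7|3|4
+link7  8|3|4
C(7,5) f=2→J2  8|3|5
PS(0,5) f=2→J2  8|3|6
+link8  9|3|6
C(1,8) f=2→J2  9|3|7
M = 3(9−1)−2·3−7 = 24−6−7 = 11

M = 11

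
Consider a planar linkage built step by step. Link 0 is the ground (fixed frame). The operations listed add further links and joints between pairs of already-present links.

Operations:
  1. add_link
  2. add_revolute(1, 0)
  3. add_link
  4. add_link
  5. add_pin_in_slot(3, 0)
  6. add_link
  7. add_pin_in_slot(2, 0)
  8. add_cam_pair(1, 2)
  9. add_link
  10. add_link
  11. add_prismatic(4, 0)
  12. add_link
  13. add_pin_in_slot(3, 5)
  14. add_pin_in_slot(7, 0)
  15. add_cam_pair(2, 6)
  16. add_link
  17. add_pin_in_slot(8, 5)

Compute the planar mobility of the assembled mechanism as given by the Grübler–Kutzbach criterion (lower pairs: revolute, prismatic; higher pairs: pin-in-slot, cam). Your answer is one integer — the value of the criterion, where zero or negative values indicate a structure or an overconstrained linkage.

L=1 J1=0 J2=0
add link → L=2 J1=0 J2=0
R@1,0 dof=1 J1 → L=2 J1=1 J2=0
add link → L=3 J1=1 J2=0
add link → L=4 J1=1 J2=0
PS@3,0 dof=2 J2 → L=4 J1=1 J2=1
add link → L=5 J1=1 J2=1
PS@2,0 dof=2 J2 → L=5 J1=1 J2=2
C@1,2 dof=2 J2 → L=5 J1=1 J2=3
add link → L=6 J1=1 J2=3
add link → L=7 J1=1 J2=3
P@4,0 dof=1 J1 → L=7 J1=2 J2=3
add link → L=8 J1=2 J2=3
PS@3,5 dof=2 J2 → L=8 J1=2 J2=4
PS@7,0 dof=2 J2 → L=8 J1=2 J2=5
C@2,6 dof=2 J2 → L=8 J1=2 J2=6
add link → L=9 J1=2 J2=6
PS@8,5 dof=2 J2 → L=9 J1=2 J2=7
M=3(L−1)−2J1−J2=3·8−2·2−7=13

M = 13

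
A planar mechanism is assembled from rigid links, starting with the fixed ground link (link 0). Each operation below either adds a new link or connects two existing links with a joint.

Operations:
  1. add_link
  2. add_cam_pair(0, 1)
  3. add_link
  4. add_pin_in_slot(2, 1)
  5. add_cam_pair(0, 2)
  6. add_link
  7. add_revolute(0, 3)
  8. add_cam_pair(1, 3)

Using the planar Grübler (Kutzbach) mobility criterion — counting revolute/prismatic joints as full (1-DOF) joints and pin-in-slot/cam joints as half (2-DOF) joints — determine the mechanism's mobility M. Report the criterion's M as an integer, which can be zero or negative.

M = 3

[1;0;0] (link 0 is ground)
L+ [2;0;0]
C(0,1)∈J2 [2;0;1]
L+ [3;0;1]
PS(2,1)∈J2 [3;0;2]
C(0,2)∈J2 [3;0;3]
L+ [4;0;3]
R(0,3)∈J1 [4;1;3]
C(1,3)∈J2 [4;1;4]
mobility = 9 − 2 − 4 = 3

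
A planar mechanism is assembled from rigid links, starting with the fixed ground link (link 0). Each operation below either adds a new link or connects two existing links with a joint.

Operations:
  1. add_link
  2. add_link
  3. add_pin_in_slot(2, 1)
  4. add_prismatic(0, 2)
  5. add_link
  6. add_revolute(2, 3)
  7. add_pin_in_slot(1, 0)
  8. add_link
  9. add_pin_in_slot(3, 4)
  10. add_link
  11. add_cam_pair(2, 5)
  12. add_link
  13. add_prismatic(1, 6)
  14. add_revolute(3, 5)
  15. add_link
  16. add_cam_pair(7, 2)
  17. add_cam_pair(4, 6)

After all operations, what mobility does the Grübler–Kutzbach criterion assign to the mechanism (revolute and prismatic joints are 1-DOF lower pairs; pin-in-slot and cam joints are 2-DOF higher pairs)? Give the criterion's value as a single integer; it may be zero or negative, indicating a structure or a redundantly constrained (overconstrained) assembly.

M = 7

(L,J1,J2)=(1,0,0); link0 fixed
link1: (2,0,0)
link2: (3,0,0)
PS 2-1 [J2]: (3,0,1)
P 0-2 [J1]: (3,1,1)
link3: (4,1,1)
R 2-3 [J1]: (4,2,1)
PS 1-0 [J2]: (4,2,2)
link4: (5,2,2)
PS 3-4 [J2]: (5,2,3)
link5: (6,2,3)
C 2-5 [J2]: (6,2,4)
link6: (7,2,4)
P 1-6 [J1]: (7,3,4)
R 3-5 [J1]: (7,4,4)
link7: (8,4,4)
C 7-2 [J2]: (8,4,5)
C 4-6 [J2]: (8,4,6)
Grübler: 3·7 − 2·4 − 6 = 7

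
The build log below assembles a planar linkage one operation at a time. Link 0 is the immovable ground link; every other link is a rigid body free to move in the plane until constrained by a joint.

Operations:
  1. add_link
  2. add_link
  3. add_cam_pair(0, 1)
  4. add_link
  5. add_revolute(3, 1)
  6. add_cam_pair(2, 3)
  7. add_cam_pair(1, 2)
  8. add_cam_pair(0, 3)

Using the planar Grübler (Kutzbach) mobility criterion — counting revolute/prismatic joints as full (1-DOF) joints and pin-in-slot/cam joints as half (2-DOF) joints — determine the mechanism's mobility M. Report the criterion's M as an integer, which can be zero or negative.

link 0 = ground. State L|J1|J2 = 1|0|0
+link1  2|0|0
+link2  3|0|0
C(0,1) f=2→J2  3|0|1
+link3  4|0|1
R(3,1) f=1→J1  4|1|1
C(2,3) f=2→J2  4|1|2
C(1,2) f=2→J2  4|1|3
C(0,3) f=2→J2  4|1|4
M = 3(4−1)−2·1−4 = 9−2−4 = 3

M = 3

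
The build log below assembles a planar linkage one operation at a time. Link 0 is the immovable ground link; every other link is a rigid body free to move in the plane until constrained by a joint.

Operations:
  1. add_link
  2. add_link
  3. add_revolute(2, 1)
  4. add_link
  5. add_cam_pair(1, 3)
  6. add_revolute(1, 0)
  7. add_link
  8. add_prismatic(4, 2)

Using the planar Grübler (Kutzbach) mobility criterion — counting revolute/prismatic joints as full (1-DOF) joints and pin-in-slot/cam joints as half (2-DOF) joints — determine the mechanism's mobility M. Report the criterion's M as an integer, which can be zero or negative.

link 0 = ground. State L|J1|J2 = 1|0|0
+link1  2|0|0
+link2  3|0|0
R(2,1) f=1→J1  3|1|0
+link3  4|1|0
C(1,3) f=2→J2  4|1|1
R(1,0) f=1→J1  4|2|1
+link4  5|2|1
P(4,2) f=1→J1  5|3|1
M = 3(5−1)−2·3−1 = 12−6−1 = 5

M = 5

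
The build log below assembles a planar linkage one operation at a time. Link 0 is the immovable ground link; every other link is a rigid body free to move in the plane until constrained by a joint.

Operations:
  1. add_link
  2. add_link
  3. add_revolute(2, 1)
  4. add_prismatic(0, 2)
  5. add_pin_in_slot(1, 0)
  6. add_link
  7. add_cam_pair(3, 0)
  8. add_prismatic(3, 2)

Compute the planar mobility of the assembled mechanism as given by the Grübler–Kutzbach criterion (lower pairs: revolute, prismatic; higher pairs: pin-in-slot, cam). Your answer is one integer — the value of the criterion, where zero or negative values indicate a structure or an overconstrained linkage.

M = 1

ground; <1,0,0>
#1 <2,0,0>
#2 <3,0,0>
R:2↔1 J1 <3,1,0>
P:0↔2 J1 <3,2,0>
PS:1↔0 J2 <3,2,1>
#3 <4,2,1>
C:3↔0 J2 <4,2,2>
P:3↔2 J1 <4,3,2>
3×3 − 2×3 − 1×2 = 1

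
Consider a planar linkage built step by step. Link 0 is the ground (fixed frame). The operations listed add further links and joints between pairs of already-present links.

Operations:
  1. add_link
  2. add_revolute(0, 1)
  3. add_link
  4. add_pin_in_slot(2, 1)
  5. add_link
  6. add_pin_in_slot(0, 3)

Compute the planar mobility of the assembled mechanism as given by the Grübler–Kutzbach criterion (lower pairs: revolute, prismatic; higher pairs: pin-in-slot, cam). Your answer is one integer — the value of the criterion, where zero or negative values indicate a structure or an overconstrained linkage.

link 0 = ground. State L|J1|J2 = 1|0|0
+link1  2|0|0
R(0,1) f=1→J1  2|1|0
+link2  3|1|0
PS(2,1) f=2→J2  3|1|1
+link3  4|1|1
PS(0,3) f=2→J2  4|1|2
M = 3(4−1)−2·1−2 = 9−2−2 = 5

M = 5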